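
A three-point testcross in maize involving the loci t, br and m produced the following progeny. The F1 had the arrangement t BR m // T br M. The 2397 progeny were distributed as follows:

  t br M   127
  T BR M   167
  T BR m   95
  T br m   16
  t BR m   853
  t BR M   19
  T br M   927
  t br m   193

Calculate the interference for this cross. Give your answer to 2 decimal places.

0.17

The two rarest classes, t BR M and T br m, are the double crossovers. Comparing them with the parentals, only the m allele has switched, so m is the middle locus and the order is br – m – t.
br–m: (360 + 35)/2397 = 0.1648; m–t: (222 + 35)/2397 = 0.1072.
Expected DCO frequency = 0.1648 × 0.1072 ≈ 0.01767; observed = 35/2397 ≈ 0.01460.
Coefficient of coincidence = 0.01460/0.01767 ≈ 0.83; interference = 1 − 0.83 = 0.17.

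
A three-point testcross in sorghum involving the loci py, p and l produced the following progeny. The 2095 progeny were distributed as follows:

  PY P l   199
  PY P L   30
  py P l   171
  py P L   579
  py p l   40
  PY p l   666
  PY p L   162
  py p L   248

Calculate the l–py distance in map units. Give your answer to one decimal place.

The two most frequent reciprocal classes, PY p l and py P L, are the parental types, so the F1 was PY p l / py P L.
The two rarest classes, py p l and PY P L, are the double crossovers. Comparing them with the parentals, only the py allele has switched, so py is the middle locus and the order is p – py – l.
Crossovers in the py–l interval produce the single-crossover classes PY p L and py P l (162 + 171 = 333) plus the double crossovers (70).
RF(py–l) = (333 + 70) / 2095 = 403/2095 = 0.1924 → 19.2 map units.

19.2 map units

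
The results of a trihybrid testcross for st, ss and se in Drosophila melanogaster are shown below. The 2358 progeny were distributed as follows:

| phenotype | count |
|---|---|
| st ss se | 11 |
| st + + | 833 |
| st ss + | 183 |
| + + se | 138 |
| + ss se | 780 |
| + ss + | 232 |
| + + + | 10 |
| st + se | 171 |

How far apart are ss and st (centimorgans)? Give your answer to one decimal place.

The two most frequent reciprocal classes, st + + and + ss se, are the parental types, so the F1 was st + + / + ss se.
The two rarest classes, + + + and st ss se, are the double crossovers. Comparing them with the parentals, only the st allele has switched, so st is the middle locus and the order is ss – st – se.
Crossovers in the ss–st interval produce the single-crossover classes st ss + and + + se (183 + 138 = 321) plus the double crossovers (21).
RF(ss–st) = (321 + 21) / 2358 = 342/2358 = 0.1450 → 14.5 centimorgans.

14.5 centimorgans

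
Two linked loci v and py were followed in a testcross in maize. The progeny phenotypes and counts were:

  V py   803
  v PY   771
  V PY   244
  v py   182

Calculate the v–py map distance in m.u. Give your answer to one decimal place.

The two most frequent classes, V py (803) and v PY (771), are the parental types, so the F1 was V py / v PY.
The recombinant classes are V PY and v py: 244 + 182 = 426.
Recombination frequency = 426/2000 = 0.2130 ≈ 21.3%, i.e. 21.3 m.u.

21.3 m.u.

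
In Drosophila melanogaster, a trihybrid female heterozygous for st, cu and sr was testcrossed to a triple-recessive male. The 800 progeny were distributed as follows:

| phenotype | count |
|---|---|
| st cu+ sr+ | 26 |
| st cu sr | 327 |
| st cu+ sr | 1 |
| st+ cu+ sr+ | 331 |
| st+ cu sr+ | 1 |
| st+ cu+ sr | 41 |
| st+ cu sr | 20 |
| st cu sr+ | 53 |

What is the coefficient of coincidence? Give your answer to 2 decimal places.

0.35

The two most frequent reciprocal classes, st cu sr and st+ cu+ sr+, are the parental types, so the F1 was st cu sr / st+ cu+ sr+.
The two rarest classes, st cu+ sr and st+ cu sr+, are the double crossovers. Comparing them with the parentals, only the cu allele has switched, so cu is the middle locus and the order is st – cu – sr.
st–cu: (46 + 2)/800 = 0.0600; cu–sr: (94 + 2)/800 = 0.1200.
Expected DCO frequency = 0.0600 × 0.1200 ≈ 0.00720; observed = 2/800 ≈ 0.00250.
Coefficient of coincidence = 0.00250/0.00720 ≈ 0.35.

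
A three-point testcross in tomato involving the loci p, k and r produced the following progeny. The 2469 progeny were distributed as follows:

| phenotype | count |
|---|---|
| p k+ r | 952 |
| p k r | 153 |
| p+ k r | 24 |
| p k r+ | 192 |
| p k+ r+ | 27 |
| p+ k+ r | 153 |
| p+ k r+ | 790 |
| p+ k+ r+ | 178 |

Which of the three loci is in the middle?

The two most frequent reciprocal classes, p k+ r and p+ k r+, are the parental types, so the F1 was p k+ r / p+ k r+.
The two rarest classes, p k+ r+ and p+ k r, are the double crossovers. Comparing them with the parentals, only the r allele has switched, so r is the middle locus and the order is p – r – k.

r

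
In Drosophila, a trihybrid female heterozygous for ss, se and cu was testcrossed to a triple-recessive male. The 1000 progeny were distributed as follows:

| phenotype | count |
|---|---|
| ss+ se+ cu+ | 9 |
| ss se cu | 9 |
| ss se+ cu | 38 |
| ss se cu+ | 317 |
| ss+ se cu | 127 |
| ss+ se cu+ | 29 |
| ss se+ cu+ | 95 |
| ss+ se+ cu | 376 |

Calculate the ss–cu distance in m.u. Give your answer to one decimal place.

8.5 m.u.

The two most frequent reciprocal classes, ss+ se+ cu and ss se cu+, are the parental types, so the F1 was ss+ se+ cu / ss se cu+.
The two rarest classes, ss+ se+ cu+ and ss se cu, are the double crossovers. Comparing them with the parentals, only the cu allele has switched, so cu is the middle locus and the order is se – cu – ss.
Crossovers in the cu–ss interval produce the single-crossover classes ss se+ cu and ss+ se cu+ (38 + 29 = 67) plus the double crossovers (18).
RF(cu–ss) = (67 + 18) / 1000 = 85/1000 = 0.0850 → 8.5 m.u.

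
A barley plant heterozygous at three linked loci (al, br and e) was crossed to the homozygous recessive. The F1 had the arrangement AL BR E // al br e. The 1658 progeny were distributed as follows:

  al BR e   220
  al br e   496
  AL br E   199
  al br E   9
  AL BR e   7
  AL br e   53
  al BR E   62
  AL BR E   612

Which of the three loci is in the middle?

e

The two rarest classes, AL BR e and al br E, are the double crossovers. Comparing them with the parentals, only the e allele has switched, so e is the middle locus and the order is br – e – al.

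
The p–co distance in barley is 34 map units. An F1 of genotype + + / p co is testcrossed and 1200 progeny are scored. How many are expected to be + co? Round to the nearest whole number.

A map distance of 34 map units corresponds to a recombination frequency of 0.340.
The F1 is + + / p co, so + co is a recombinant gamete class with expected frequency r/2 = 0.340/2 = 0.1700.
Expected number = 0.1700 × 1200 = 204.00 ≈ 204.

204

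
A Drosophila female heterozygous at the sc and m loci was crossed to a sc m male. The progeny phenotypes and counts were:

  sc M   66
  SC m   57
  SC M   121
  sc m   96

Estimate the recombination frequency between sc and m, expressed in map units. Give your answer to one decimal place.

The two most frequent classes, SC M (121) and sc m (96), are the parental types, so the F1 was SC M / sc m.
The recombinant classes are SC m and sc M: 57 + 66 = 123.
Recombination frequency = 123/340 = 0.3618 ≈ 36.2%, i.e. 36.2 map units.

36.2 map units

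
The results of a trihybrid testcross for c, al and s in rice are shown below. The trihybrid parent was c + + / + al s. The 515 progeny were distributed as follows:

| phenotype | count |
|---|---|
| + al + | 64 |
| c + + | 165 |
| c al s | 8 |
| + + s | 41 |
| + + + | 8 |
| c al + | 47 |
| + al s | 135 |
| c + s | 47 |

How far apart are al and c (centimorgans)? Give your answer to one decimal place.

The two rarest classes, + + + and c al s, are the double crossovers. Comparing them with the parentals, only the c allele has switched, so c is the middle locus and the order is al – c – s.
Crossovers in the al–c interval produce the single-crossover classes c al + and + + s (47 + 41 = 88) plus the double crossovers (16).
RF(al–c) = (88 + 16) / 515 = 104/515 = 0.2019 → 20.2 centimorgans.

20.2 centimorgans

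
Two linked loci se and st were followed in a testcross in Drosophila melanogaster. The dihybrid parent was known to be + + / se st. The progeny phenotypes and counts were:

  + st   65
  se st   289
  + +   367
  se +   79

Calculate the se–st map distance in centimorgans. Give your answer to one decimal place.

The recombinant classes are + st and se +: 65 + 79 = 144.
Recombination frequency = 144/800 = 0.1800 ≈ 18.0%, i.e. 18.0 centimorgans.

18.0 centimorgans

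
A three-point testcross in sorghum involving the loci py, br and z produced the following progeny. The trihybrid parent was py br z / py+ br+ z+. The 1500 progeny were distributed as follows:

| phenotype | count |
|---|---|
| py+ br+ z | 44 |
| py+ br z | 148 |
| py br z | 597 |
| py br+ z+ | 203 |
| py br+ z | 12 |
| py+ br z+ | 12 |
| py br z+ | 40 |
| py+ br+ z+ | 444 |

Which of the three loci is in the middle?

br

The two rarest classes, py br+ z and py+ br z+, are the double crossovers. Comparing them with the parentals, only the br allele has switched, so br is the middle locus and the order is z – br – py.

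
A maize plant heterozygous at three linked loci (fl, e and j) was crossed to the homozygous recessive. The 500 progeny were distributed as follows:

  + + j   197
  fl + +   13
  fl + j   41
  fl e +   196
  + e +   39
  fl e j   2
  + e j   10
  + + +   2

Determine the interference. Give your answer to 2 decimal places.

0.12

The two most frequent reciprocal classes, fl e + and + + j, are the parental types, so the F1 was fl e + / + + j.
The two rarest classes, fl e j and + + +, are the double crossovers. Comparing them with the parentals, only the j allele has switched, so j is the middle locus and the order is e – j – fl.
e–j: (23 + 4)/500 = 0.0540; j–fl: (80 + 4)/500 = 0.1680.
Expected DCO frequency = 0.0540 × 0.1680 ≈ 0.00907; observed = 4/500 ≈ 0.00800.
Coefficient of coincidence = 0.00800/0.00907 ≈ 0.88; interference = 1 − 0.88 = 0.12.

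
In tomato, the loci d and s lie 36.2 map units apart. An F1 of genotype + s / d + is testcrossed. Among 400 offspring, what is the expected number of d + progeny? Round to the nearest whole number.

A map distance of 36.2 map units corresponds to a recombination frequency of 0.362.
The F1 is + s / d +, so d + is a parental gamete class with expected frequency (1 − r)/2 = 0.638/2 = 0.3190.
Expected number = 0.3190 × 400 = 127.60 ≈ 128.

128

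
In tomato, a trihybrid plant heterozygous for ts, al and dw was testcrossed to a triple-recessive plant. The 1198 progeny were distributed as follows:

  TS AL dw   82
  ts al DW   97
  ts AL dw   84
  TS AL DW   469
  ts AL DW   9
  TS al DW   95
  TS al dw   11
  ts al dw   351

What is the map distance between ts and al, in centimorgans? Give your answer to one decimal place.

16.6 centimorgans

The two most frequent reciprocal classes, ts al dw and TS AL DW, are the parental types, so the F1 was ts al dw / TS AL DW.
The two rarest classes, TS al dw and ts AL DW, are the double crossovers. Comparing them with the parentals, only the ts allele has switched, so ts is the middle locus and the order is dw – ts – al.
Crossovers in the ts–al interval produce the single-crossover classes ts AL dw and TS al DW (84 + 95 = 179) plus the double crossovers (20).
RF(ts–al) = (179 + 20) / 1198 = 199/1198 = 0.1661 → 16.6 centimorgans.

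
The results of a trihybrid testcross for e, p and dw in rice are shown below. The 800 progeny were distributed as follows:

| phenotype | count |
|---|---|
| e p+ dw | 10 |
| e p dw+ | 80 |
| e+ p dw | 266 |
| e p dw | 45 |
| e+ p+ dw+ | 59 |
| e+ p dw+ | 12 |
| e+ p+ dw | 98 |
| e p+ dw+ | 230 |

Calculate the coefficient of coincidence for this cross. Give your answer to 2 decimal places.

0.70

The two most frequent reciprocal classes, e+ p dw and e p+ dw+, are the parental types, so the F1 was e+ p dw / e p+ dw+.
The two rarest classes, e+ p dw+ and e p+ dw, are the double crossovers. Comparing them with the parentals, only the dw allele has switched, so dw is the middle locus and the order is p – dw – e.
p–dw: (178 + 22)/800 = 0.2500; dw–e: (104 + 22)/800 = 0.1575.
Expected DCO frequency = 0.2500 × 0.1575 ≈ 0.03938; observed = 22/800 ≈ 0.02750.
Coefficient of coincidence = 0.02750/0.03938 ≈ 0.70.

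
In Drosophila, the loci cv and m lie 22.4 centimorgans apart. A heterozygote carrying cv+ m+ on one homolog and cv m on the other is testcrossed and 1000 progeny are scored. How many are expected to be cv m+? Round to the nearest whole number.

112

A map distance of 22.4 centimorgans corresponds to a recombination frequency of 0.224.
The F1 is cv+ m+ / cv m, so cv m+ is a recombinant gamete class with expected frequency r/2 = 0.224/2 = 0.1120.
Expected number = 0.1120 × 1000 = 112.00 ≈ 112.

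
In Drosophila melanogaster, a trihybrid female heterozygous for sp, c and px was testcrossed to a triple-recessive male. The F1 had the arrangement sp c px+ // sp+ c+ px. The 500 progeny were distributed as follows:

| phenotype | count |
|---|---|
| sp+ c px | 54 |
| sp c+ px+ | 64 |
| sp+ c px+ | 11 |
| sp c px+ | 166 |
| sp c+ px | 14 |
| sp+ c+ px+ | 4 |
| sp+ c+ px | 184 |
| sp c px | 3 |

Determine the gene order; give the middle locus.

The two rarest classes, sp c px and sp+ c+ px+, are the double crossovers. Comparing them with the parentals, only the px allele has switched, so px is the middle locus and the order is c – px – sp.

px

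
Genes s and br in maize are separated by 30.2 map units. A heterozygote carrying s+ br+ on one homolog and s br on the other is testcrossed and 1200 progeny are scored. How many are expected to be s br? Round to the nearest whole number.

A map distance of 30.2 map units corresponds to a recombination frequency of 0.302.
The F1 is s+ br+ / s br, so s br is a parental gamete class with expected frequency (1 − r)/2 = 0.698/2 = 0.3490.
Expected number = 0.3490 × 1200 = 418.80 ≈ 419.

419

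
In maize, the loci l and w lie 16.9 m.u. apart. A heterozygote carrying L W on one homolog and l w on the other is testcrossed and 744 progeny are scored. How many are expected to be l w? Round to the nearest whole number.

A map distance of 16.9 m.u. corresponds to a recombination frequency of 0.169.
The F1 is L W / l w, so l w is a parental gamete class with expected frequency (1 − r)/2 = 0.831/2 = 0.4155.
Expected number = 0.4155 × 744 = 309.13 ≈ 309.

309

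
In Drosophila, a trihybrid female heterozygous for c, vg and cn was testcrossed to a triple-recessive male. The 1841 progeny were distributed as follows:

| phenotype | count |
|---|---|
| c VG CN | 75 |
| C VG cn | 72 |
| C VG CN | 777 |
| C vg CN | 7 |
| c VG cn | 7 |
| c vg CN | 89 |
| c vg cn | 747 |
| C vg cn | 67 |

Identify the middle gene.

vg

The two most frequent reciprocal classes, C VG CN and c vg cn, are the parental types, so the F1 was C VG CN / c vg cn.
The two rarest classes, C vg CN and c VG cn, are the double crossovers. Comparing them with the parentals, only the vg allele has switched, so vg is the middle locus and the order is c – vg – cn.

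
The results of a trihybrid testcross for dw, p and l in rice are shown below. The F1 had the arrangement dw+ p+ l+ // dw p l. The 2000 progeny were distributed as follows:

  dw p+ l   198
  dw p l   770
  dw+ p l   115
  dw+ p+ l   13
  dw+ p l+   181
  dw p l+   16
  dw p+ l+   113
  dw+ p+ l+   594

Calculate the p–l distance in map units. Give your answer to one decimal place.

The two rarest classes, dw+ p+ l and dw p l+, are the double crossovers. Comparing them with the parentals, only the l allele has switched, so l is the middle locus and the order is p – l – dw.
Crossovers in the p–l interval produce the single-crossover classes dw+ p l+ and dw p+ l (181 + 198 = 379) plus the double crossovers (29).
RF(p–l) = (379 + 29) / 2000 = 408/2000 = 0.2040 → 20.4 map units.

20.4 map units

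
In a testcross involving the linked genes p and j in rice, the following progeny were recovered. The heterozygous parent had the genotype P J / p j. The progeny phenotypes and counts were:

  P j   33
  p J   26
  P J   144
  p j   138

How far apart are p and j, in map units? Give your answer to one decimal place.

The recombinant classes are P j and p J: 33 + 26 = 59.
Recombination frequency = 59/341 = 0.1730 ≈ 17.3%, i.e. 17.3 map units.

17.3 map units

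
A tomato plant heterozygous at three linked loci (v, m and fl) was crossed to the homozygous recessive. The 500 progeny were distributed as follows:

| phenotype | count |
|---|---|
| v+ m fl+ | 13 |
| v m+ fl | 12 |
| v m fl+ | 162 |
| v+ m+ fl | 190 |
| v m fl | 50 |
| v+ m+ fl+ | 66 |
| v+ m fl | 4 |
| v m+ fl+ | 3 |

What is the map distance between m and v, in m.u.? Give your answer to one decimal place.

The two most frequent reciprocal classes, v+ m+ fl and v m fl+, are the parental types, so the F1 was v+ m+ fl / v m fl+.
The two rarest classes, v+ m fl and v m+ fl+, are the double crossovers. Comparing them with the parentals, only the m allele has switched, so m is the middle locus and the order is v – m – fl.
Crossovers in the v–m interval produce the single-crossover classes v m+ fl and v+ m fl+ (12 + 13 = 25) plus the double crossovers (7).
RF(v–m) = (25 + 7) / 500 = 32/500 = 0.0640 → 6.4 m.u.

6.4 m.u.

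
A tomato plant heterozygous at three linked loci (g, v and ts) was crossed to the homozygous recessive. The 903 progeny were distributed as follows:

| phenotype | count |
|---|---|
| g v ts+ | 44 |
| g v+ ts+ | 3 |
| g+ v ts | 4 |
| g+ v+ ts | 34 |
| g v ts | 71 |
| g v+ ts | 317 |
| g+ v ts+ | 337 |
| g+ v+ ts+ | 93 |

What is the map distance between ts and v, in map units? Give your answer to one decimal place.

The two most frequent reciprocal classes, g v+ ts and g+ v ts+, are the parental types, so the F1 was g v+ ts / g+ v ts+.
The two rarest classes, g v+ ts+ and g+ v ts, are the double crossovers. Comparing them with the parentals, only the ts allele has switched, so ts is the middle locus and the order is v – ts – g.
Crossovers in the v–ts interval produce the single-crossover classes g v ts and g+ v+ ts+ (71 + 93 = 164) plus the double crossovers (7).
RF(v–ts) = (164 + 7) / 903 = 171/903 = 0.1894 → 18.9 map units.

18.9 map units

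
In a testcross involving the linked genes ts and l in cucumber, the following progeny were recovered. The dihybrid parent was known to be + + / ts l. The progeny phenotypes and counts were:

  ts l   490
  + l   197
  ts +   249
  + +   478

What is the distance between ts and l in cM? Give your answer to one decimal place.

31.5 cM

The recombinant classes are + l and ts +: 197 + 249 = 446.
Recombination frequency = 446/1414 = 0.3154 ≈ 31.5%, i.e. 31.5 cM.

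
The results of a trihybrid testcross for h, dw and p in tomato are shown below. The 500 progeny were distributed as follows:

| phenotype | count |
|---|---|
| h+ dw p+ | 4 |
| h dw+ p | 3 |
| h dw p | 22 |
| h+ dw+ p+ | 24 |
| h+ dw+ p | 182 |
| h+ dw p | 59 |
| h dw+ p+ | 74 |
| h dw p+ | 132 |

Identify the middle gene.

h

The two most frequent reciprocal classes, h+ dw+ p and h dw p+, are the parental types, so the F1 was h+ dw+ p / h dw p+.
The two rarest classes, h dw+ p and h+ dw p+, are the double crossovers. Comparing them with the parentals, only the h allele has switched, so h is the middle locus and the order is p – h – dw.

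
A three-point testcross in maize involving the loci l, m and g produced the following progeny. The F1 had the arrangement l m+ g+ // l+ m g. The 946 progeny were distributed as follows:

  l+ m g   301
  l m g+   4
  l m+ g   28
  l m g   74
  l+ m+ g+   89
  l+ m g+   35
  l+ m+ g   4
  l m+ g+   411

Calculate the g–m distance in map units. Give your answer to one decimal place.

The two rarest classes, l m g+ and l+ m+ g, are the double crossovers. Comparing them with the parentals, only the m allele has switched, so m is the middle locus and the order is g – m – l.
Crossovers in the g–m interval produce the single-crossover classes l m+ g and l+ m g+ (28 + 35 = 63) plus the double crossovers (8).
RF(g–m) = (63 + 8) / 946 = 71/946 = 0.0751 → 7.5 map units.

7.5 map units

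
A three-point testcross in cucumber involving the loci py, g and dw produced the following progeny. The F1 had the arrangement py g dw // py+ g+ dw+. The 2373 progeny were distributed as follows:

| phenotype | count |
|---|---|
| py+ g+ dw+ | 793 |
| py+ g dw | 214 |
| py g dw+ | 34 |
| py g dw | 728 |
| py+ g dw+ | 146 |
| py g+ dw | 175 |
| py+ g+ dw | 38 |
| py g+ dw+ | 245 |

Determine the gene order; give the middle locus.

The two rarest classes, py g dw+ and py+ g+ dw, are the double crossovers. Comparing them with the parentals, only the dw allele has switched, so dw is the middle locus and the order is py – dw – g.

dw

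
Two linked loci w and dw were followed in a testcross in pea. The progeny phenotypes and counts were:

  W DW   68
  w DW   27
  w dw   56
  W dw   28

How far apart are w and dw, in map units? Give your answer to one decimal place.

30.7 map units

The two most frequent classes, W DW (68) and w dw (56), are the parental types, so the F1 was W DW / w dw.
The recombinant classes are W dw and w DW: 28 + 27 = 55.
Recombination frequency = 55/179 = 0.3073 ≈ 30.7%, i.e. 30.7 map units.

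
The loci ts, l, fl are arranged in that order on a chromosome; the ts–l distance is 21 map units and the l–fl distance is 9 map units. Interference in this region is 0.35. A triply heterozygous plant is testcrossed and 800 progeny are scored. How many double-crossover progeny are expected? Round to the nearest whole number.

10

Map distances give recombination frequencies of 0.210 and 0.090 for the two intervals.
With interference 0.35 (so coincidence = 0.65), expected double-crossover frequency = 0.210 × 0.090 × 0.65 = 0.01229.
Expected number = 0.01229 × 800 = 9.83 ≈ 10.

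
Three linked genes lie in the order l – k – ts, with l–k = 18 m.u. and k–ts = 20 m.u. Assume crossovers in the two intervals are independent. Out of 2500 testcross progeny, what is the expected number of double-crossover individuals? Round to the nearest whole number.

90

Map distances give recombination frequencies of 0.180 and 0.200 for the two intervals.
With no interference, expected double-crossover frequency = 0.180 × 0.200 = 0.03600.
Expected number = 0.03600 × 2500 = 90.00 ≈ 90.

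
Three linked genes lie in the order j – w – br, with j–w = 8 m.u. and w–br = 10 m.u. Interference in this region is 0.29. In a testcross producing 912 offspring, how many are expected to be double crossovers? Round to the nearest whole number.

Map distances give recombination frequencies of 0.080 and 0.100 for the two intervals.
With interference 0.29 (so coincidence = 0.71), expected double-crossover frequency = 0.080 × 0.100 × 0.71 = 0.00568.
Expected number = 0.00568 × 912 = 5.18 ≈ 5.

5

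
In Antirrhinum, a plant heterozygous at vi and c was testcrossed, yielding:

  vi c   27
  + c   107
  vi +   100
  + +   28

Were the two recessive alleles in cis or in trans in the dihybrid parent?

The two most frequent classes are + c (107) and vi + (100); these are the parental (non-recombinant) types.
So the F1 carried + c on one chromosome and vi + on the other — the recessive alleles are on opposite chromosomes (trans / repulsion).

trans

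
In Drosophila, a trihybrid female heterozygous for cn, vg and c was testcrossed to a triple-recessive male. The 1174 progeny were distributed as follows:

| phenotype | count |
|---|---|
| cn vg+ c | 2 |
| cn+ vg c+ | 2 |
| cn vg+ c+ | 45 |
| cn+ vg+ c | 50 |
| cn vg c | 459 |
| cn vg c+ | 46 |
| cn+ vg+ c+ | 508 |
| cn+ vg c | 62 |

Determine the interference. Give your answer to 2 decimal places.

The two most frequent reciprocal classes, cn+ vg+ c+ and cn vg c, are the parental types, so the F1 was cn+ vg+ c+ / cn vg c.
The two rarest classes, cn+ vg c+ and cn vg+ c, are the double crossovers. Comparing them with the parentals, only the vg allele has switched, so vg is the middle locus and the order is c – vg – cn.
c–vg: (96 + 4)/1174 = 0.0852; vg–cn: (107 + 4)/1174 = 0.0945.
Expected DCO frequency = 0.0852 × 0.0945 ≈ 0.00805; observed = 4/1174 ≈ 0.00341.
Coefficient of coincidence = 0.00341/0.00805 ≈ 0.42; interference = 1 − 0.42 = 0.58.

0.58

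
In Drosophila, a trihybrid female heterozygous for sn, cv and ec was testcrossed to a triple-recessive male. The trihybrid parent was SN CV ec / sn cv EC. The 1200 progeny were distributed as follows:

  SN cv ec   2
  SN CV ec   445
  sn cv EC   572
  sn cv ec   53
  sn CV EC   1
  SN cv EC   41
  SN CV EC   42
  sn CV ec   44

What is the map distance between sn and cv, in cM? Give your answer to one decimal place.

7.3 cM

The two rarest classes, SN cv ec and sn CV EC, are the double crossovers. Comparing them with the parentals, only the cv allele has switched, so cv is the middle locus and the order is ec – cv – sn.
Crossovers in the cv–sn interval produce the single-crossover classes sn CV ec and SN cv EC (44 + 41 = 85) plus the double crossovers (3).
RF(cv–sn) = (85 + 3) / 1200 = 88/1200 = 0.0733 → 7.3 cM.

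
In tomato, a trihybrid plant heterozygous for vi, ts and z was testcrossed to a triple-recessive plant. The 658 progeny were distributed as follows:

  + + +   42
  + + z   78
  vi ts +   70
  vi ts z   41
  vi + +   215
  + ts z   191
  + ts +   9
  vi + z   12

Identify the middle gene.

z

The two most frequent reciprocal classes, vi + + and + ts z, are the parental types, so the F1 was vi + + / + ts z.
The two rarest classes, vi + z and + ts +, are the double crossovers. Comparing them with the parentals, only the z allele has switched, so z is the middle locus and the order is vi – z – ts.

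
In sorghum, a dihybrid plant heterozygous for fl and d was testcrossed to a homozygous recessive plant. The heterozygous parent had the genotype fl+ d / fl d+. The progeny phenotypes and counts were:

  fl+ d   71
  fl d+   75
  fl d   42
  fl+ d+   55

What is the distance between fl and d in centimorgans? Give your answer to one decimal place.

39.9 centimorgans

The recombinant classes are fl+ d+ and fl d: 55 + 42 = 97.
Recombination frequency = 97/243 = 0.3992 ≈ 39.9%, i.e. 39.9 centimorgans.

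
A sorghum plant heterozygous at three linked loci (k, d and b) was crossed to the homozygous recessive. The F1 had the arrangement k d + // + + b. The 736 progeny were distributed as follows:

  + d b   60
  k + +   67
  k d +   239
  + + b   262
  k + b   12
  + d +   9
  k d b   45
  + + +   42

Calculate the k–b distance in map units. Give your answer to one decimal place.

14.7 map units

The two rarest classes, + d + and k + b, are the double crossovers. Comparing them with the parentals, only the k allele has switched, so k is the middle locus and the order is d – k – b.
Crossovers in the k–b interval produce the single-crossover classes k d b and + + + (45 + 42 = 87) plus the double crossovers (21).
RF(k–b) = (87 + 21) / 736 = 108/736 = 0.1467 → 14.7 map units.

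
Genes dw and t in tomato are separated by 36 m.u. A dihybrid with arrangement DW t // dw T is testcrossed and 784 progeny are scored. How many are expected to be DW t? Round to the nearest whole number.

A map distance of 36 m.u. corresponds to a recombination frequency of 0.360.
The F1 is DW t / dw T, so DW t is a parental gamete class with expected frequency (1 − r)/2 = 0.640/2 = 0.3200.
Expected number = 0.3200 × 784 = 250.88 ≈ 251.

251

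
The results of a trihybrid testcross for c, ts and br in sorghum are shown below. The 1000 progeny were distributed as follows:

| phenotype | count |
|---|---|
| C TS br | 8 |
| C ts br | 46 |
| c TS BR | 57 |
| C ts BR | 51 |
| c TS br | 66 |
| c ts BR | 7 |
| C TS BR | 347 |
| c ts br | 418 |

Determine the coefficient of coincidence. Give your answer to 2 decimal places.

The two most frequent reciprocal classes, c ts br and C TS BR, are the parental types, so the F1 was c ts br / C TS BR.
The two rarest classes, c ts BR and C TS br, are the double crossovers. Comparing them with the parentals, only the br allele has switched, so br is the middle locus and the order is ts – br – c.
ts–br: (117 + 15)/1000 = 0.1320; br–c: (103 + 15)/1000 = 0.1180.
Expected DCO frequency = 0.1320 × 0.1180 ≈ 0.01558; observed = 15/1000 ≈ 0.01500.
Coefficient of coincidence = 0.01500/0.01558 ≈ 0.96.

0.96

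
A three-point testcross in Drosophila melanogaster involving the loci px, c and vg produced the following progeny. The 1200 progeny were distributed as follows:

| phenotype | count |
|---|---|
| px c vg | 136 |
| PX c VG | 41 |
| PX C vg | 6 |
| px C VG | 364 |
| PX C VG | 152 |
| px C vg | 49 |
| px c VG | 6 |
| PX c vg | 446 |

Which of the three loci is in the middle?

The two most frequent reciprocal classes, px C VG and PX c vg, are the parental types, so the F1 was px C VG / PX c vg.
The two rarest classes, px c VG and PX C vg, are the double crossovers. Comparing them with the parentals, only the c allele has switched, so c is the middle locus and the order is vg – c – px.

c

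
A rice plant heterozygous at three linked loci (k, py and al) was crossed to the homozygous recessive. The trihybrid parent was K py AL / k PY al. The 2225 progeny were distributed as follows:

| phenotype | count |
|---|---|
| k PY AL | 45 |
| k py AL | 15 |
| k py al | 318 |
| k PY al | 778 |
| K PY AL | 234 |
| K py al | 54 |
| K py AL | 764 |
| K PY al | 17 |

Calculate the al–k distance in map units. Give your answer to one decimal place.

5.9 map units

The two rarest classes, k py AL and K PY al, are the double crossovers. Comparing them with the parentals, only the k allele has switched, so k is the middle locus and the order is al – k – py.
Crossovers in the al–k interval produce the single-crossover classes K py al and k PY AL (54 + 45 = 99) plus the double crossovers (32).
RF(al–k) = (99 + 32) / 2225 = 131/2225 = 0.0589 → 5.9 map units.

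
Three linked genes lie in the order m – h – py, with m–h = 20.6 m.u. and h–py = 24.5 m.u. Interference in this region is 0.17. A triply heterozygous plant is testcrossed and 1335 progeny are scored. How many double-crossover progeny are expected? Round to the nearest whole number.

Map distances give recombination frequencies of 0.206 and 0.245 for the two intervals.
With interference 0.17 (so coincidence = 0.83), expected double-crossover frequency = 0.206 × 0.245 × 0.83 = 0.04189.
Expected number = 0.04189 × 1335 = 55.92 ≈ 56.

56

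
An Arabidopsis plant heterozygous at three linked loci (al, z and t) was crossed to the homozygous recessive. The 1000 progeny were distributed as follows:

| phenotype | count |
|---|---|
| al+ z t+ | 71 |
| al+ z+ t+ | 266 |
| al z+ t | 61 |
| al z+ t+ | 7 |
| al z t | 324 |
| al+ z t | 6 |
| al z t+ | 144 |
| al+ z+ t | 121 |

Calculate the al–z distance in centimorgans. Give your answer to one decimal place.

14.5 centimorgans

The two most frequent reciprocal classes, al+ z+ t+ and al z t, are the parental types, so the F1 was al+ z+ t+ / al z t.
The two rarest classes, al z+ t+ and al+ z t, are the double crossovers. Comparing them with the parentals, only the al allele has switched, so al is the middle locus and the order is z – al – t.
Crossovers in the z–al interval produce the single-crossover classes al+ z t+ and al z+ t (71 + 61 = 132) plus the double crossovers (13).
RF(z–al) = (132 + 13) / 1000 = 145/1000 = 0.1450 → 14.5 centimorgans.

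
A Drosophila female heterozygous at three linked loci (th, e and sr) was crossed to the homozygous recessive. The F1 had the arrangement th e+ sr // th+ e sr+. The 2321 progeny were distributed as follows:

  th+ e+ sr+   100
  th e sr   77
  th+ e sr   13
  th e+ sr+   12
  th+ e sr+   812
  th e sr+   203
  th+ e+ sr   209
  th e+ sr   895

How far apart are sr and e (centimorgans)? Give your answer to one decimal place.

8.7 centimorgans

The two rarest classes, th e+ sr+ and th+ e sr, are the double crossovers. Comparing them with the parentals, only the sr allele has switched, so sr is the middle locus and the order is e – sr – th.
Crossovers in the e–sr interval produce the single-crossover classes th e sr and th+ e+ sr+ (77 + 100 = 177) plus the double crossovers (25).
RF(e–sr) = (177 + 25) / 2321 = 202/2321 = 0.0870 → 8.7 centimorgans.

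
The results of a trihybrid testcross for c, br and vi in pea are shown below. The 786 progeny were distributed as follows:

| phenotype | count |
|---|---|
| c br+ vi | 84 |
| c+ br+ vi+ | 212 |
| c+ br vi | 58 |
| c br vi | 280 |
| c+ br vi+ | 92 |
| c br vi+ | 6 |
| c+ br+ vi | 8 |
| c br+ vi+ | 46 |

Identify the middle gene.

vi

The two most frequent reciprocal classes, c br vi and c+ br+ vi+, are the parental types, so the F1 was c br vi / c+ br+ vi+.
The two rarest classes, c br vi+ and c+ br+ vi, are the double crossovers. Comparing them with the parentals, only the vi allele has switched, so vi is the middle locus and the order is c – vi – br.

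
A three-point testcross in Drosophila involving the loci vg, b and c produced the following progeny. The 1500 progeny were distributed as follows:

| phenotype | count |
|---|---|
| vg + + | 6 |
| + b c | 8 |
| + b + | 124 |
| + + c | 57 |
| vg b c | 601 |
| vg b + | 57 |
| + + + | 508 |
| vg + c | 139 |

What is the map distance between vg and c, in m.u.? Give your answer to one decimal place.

8.5 m.u.

The two most frequent reciprocal classes, vg b c and + + +, are the parental types, so the F1 was vg b c / + + +.
The two rarest classes, + b c and vg + +, are the double crossovers. Comparing them with the parentals, only the vg allele has switched, so vg is the middle locus and the order is b – vg – c.
Crossovers in the vg–c interval produce the single-crossover classes vg b + and + + c (57 + 57 = 114) plus the double crossovers (14).
RF(vg–c) = (114 + 14) / 1500 = 128/1500 = 0.0853 → 8.5 m.u.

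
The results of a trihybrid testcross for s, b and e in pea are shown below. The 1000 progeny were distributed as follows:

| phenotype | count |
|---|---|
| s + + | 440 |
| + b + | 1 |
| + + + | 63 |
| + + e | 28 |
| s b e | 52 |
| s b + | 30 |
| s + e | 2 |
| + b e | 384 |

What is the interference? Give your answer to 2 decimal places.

The two most frequent reciprocal classes, s + + and + b e, are the parental types, so the F1 was s + + / + b e.
The two rarest classes, s + e and + b +, are the double crossovers. Comparing them with the parentals, only the e allele has switched, so e is the middle locus and the order is b – e – s.
b–e: (58 + 3)/1000 = 0.0610; e–s: (115 + 3)/1000 = 0.1180.
Expected DCO frequency = 0.0610 × 0.1180 ≈ 0.00720; observed = 3/1000 ≈ 0.00300.
Coefficient of coincidence = 0.00300/0.00720 ≈ 0.42; interference = 1 − 0.42 = 0.58.

0.58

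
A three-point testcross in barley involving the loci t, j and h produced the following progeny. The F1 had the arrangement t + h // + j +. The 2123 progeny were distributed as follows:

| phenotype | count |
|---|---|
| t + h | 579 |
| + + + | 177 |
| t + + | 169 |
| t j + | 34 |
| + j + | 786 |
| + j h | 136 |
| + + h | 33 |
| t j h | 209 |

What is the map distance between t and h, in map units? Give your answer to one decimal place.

The two rarest classes, + + h and t j +, are the double crossovers. Comparing them with the parentals, only the t allele has switched, so t is the middle locus and the order is j – t – h.
Crossovers in the t–h interval produce the single-crossover classes t + + and + j h (169 + 136 = 305) plus the double crossovers (67).
RF(t–h) = (305 + 67) / 2123 = 372/2123 = 0.1752 → 17.5 map units.

17.5 map units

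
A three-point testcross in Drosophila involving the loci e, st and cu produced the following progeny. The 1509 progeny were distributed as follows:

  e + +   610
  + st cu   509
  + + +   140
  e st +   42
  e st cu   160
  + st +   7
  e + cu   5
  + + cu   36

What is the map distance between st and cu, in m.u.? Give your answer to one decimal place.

6.0 m.u.

The two most frequent reciprocal classes, e + + and + st cu, are the parental types, so the F1 was e + + / + st cu.
The two rarest classes, e + cu and + st +, are the double crossovers. Comparing them with the parentals, only the cu allele has switched, so cu is the middle locus and the order is st – cu – e.
Crossovers in the st–cu interval produce the single-crossover classes e st + and + + cu (42 + 36 = 78) plus the double crossovers (12).
RF(st–cu) = (78 + 12) / 1509 = 90/1509 = 0.0596 → 6.0 m.u.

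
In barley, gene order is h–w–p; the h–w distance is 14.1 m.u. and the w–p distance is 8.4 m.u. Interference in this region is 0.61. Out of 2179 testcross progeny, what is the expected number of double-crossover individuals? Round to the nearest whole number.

Map distances give recombination frequencies of 0.141 and 0.084 for the two intervals.
With interference 0.61 (so coincidence = 0.39), expected double-crossover frequency = 0.141 × 0.084 × 0.39 = 0.00462.
Expected number = 0.00462 × 2179 = 10.07 ≈ 10.

10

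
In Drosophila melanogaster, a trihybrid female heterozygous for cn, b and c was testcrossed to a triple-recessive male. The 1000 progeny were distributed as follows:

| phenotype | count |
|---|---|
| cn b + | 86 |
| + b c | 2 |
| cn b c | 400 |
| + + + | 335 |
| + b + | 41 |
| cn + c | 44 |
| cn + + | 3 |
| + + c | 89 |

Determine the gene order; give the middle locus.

The two most frequent reciprocal classes, + + + and cn b c, are the parental types, so the F1 was + + + / cn b c.
The two rarest classes, cn + + and + b c, are the double crossovers. Comparing them with the parentals, only the cn allele has switched, so cn is the middle locus and the order is c – cn – b.

cn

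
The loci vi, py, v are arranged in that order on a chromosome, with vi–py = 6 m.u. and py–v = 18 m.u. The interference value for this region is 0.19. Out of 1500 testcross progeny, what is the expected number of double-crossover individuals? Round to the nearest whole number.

Map distances give recombination frequencies of 0.060 and 0.180 for the two intervals.
With interference 0.19 (so coincidence = 0.81), expected double-crossover frequency = 0.060 × 0.180 × 0.81 = 0.00875.
Expected number = 0.00875 × 1500 = 13.12 ≈ 13.

13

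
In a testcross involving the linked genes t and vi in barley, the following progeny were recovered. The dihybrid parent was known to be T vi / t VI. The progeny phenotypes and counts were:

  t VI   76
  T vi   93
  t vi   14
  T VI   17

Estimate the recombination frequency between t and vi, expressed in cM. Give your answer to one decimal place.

The recombinant classes are T VI and t vi: 17 + 14 = 31.
Recombination frequency = 31/200 = 0.1550 ≈ 15.5%, i.e. 15.5 cM.

15.5 cM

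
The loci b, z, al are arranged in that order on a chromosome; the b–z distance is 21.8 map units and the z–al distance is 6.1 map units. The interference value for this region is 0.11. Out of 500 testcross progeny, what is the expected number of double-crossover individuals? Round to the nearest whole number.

Map distances give recombination frequencies of 0.218 and 0.061 for the two intervals.
With interference 0.11 (so coincidence = 0.89), expected double-crossover frequency = 0.218 × 0.061 × 0.89 = 0.01184.
Expected number = 0.01184 × 500 = 5.92 ≈ 6.

6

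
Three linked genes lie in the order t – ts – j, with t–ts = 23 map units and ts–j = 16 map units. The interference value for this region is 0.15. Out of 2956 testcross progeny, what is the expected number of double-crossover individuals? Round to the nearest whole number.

92

Map distances give recombination frequencies of 0.230 and 0.160 for the two intervals.
With interference 0.15 (so coincidence = 0.85), expected double-crossover frequency = 0.230 × 0.160 × 0.85 = 0.03128.
Expected number = 0.03128 × 2956 = 92.46 ≈ 92.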